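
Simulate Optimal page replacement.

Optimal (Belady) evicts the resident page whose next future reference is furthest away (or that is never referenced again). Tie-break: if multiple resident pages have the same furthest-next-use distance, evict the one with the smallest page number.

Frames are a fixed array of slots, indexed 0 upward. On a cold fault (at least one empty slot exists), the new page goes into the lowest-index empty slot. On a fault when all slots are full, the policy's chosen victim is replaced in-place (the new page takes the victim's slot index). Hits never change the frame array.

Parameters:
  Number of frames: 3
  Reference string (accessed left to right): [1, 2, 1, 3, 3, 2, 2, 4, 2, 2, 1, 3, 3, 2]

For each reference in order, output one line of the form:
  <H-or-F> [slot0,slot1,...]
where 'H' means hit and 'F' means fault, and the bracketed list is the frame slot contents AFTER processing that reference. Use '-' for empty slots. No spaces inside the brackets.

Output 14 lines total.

F [1,-,-]
F [1,2,-]
H [1,2,-]
F [1,2,3]
H [1,2,3]
H [1,2,3]
H [1,2,3]
F [1,2,4]
H [1,2,4]
H [1,2,4]
H [1,2,4]
F [3,2,4]
H [3,2,4]
H [3,2,4]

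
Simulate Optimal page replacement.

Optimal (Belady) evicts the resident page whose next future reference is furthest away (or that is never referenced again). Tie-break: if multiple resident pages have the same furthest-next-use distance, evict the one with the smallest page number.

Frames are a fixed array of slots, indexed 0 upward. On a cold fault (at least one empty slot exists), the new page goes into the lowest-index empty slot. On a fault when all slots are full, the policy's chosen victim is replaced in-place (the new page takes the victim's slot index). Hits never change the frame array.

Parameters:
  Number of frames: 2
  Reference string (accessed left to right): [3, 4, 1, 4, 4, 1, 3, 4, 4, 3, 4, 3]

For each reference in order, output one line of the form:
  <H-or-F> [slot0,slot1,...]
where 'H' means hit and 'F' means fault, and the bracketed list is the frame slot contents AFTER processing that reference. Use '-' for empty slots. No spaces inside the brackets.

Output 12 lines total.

F [3,-]
F [3,4]
F [1,4]
H [1,4]
H [1,4]
H [1,4]
F [3,4]
H [3,4]
H [3,4]
H [3,4]
H [3,4]
H [3,4]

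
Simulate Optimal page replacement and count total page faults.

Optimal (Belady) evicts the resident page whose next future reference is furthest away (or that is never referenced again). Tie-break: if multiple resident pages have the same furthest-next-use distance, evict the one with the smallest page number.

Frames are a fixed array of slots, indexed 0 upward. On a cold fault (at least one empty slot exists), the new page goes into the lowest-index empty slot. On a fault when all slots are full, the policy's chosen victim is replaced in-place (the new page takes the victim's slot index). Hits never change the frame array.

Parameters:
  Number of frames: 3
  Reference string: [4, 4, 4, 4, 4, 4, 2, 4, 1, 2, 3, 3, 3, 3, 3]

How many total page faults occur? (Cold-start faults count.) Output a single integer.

Answer: 4

Derivation:
Step 0: ref 4 → FAULT, frames=[4,-,-]
Step 1: ref 4 → HIT, frames=[4,-,-]
Step 2: ref 4 → HIT, frames=[4,-,-]
Step 3: ref 4 → HIT, frames=[4,-,-]
Step 4: ref 4 → HIT, frames=[4,-,-]
Step 5: ref 4 → HIT, frames=[4,-,-]
Step 6: ref 2 → FAULT, frames=[4,2,-]
Step 7: ref 4 → HIT, frames=[4,2,-]
Step 8: ref 1 → FAULT, frames=[4,2,1]
Step 9: ref 2 → HIT, frames=[4,2,1]
Step 10: ref 3 → FAULT (evict 1), frames=[4,2,3]
Step 11: ref 3 → HIT, frames=[4,2,3]
Step 12: ref 3 → HIT, frames=[4,2,3]
Step 13: ref 3 → HIT, frames=[4,2,3]
Step 14: ref 3 → HIT, frames=[4,2,3]
Total faults: 4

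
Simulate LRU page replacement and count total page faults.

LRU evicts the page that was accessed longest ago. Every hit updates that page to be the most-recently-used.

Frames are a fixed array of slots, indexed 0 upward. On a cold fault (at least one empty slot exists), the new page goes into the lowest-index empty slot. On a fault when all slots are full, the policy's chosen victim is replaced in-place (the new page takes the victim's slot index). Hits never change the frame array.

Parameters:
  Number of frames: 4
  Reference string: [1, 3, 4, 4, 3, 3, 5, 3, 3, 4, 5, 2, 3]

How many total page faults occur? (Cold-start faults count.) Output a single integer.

Step 0: ref 1 → FAULT, frames=[1,-,-,-]
Step 1: ref 3 → FAULT, frames=[1,3,-,-]
Step 2: ref 4 → FAULT, frames=[1,3,4,-]
Step 3: ref 4 → HIT, frames=[1,3,4,-]
Step 4: ref 3 → HIT, frames=[1,3,4,-]
Step 5: ref 3 → HIT, frames=[1,3,4,-]
Step 6: ref 5 → FAULT, frames=[1,3,4,5]
Step 7: ref 3 → HIT, frames=[1,3,4,5]
Step 8: ref 3 → HIT, frames=[1,3,4,5]
Step 9: ref 4 → HIT, frames=[1,3,4,5]
Step 10: ref 5 → HIT, frames=[1,3,4,5]
Step 11: ref 2 → FAULT (evict 1), frames=[2,3,4,5]
Step 12: ref 3 → HIT, frames=[2,3,4,5]
Total faults: 5

Answer: 5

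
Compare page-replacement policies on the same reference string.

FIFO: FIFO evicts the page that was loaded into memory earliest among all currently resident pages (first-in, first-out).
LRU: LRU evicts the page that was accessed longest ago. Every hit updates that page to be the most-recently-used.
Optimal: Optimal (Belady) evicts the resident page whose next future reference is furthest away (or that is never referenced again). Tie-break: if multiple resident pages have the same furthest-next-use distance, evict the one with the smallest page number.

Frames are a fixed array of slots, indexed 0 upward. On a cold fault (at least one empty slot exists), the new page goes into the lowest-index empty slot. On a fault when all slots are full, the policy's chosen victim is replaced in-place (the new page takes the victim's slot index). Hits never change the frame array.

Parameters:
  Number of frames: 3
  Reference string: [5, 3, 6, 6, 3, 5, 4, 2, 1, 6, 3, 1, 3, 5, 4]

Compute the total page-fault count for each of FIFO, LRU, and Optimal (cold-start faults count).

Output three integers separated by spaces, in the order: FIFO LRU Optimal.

Answer: 10 10 8

Derivation:
--- FIFO ---
  step 0: ref 5 -> FAULT, frames=[5,-,-] (faults so far: 1)
  step 1: ref 3 -> FAULT, frames=[5,3,-] (faults so far: 2)
  step 2: ref 6 -> FAULT, frames=[5,3,6] (faults so far: 3)
  step 3: ref 6 -> HIT, frames=[5,3,6] (faults so far: 3)
  step 4: ref 3 -> HIT, frames=[5,3,6] (faults so far: 3)
  step 5: ref 5 -> HIT, frames=[5,3,6] (faults so far: 3)
  step 6: ref 4 -> FAULT, evict 5, frames=[4,3,6] (faults so far: 4)
  step 7: ref 2 -> FAULT, evict 3, frames=[4,2,6] (faults so far: 5)
  step 8: ref 1 -> FAULT, evict 6, frames=[4,2,1] (faults so far: 6)
  step 9: ref 6 -> FAULT, evict 4, frames=[6,2,1] (faults so far: 7)
  step 10: ref 3 -> FAULT, evict 2, frames=[6,3,1] (faults so far: 8)
  step 11: ref 1 -> HIT, frames=[6,3,1] (faults so far: 8)
  step 12: ref 3 -> HIT, frames=[6,3,1] (faults so far: 8)
  step 13: ref 5 -> FAULT, evict 1, frames=[6,3,5] (faults so far: 9)
  step 14: ref 4 -> FAULT, evict 6, frames=[4,3,5] (faults so far: 10)
  FIFO total faults: 10
--- LRU ---
  step 0: ref 5 -> FAULT, frames=[5,-,-] (faults so far: 1)
  step 1: ref 3 -> FAULT, frames=[5,3,-] (faults so far: 2)
  step 2: ref 6 -> FAULT, frames=[5,3,6] (faults so far: 3)
  step 3: ref 6 -> HIT, frames=[5,3,6] (faults so far: 3)
  step 4: ref 3 -> HIT, frames=[5,3,6] (faults so far: 3)
  step 5: ref 5 -> HIT, frames=[5,3,6] (faults so far: 3)
  step 6: ref 4 -> FAULT, evict 6, frames=[5,3,4] (faults so far: 4)
  step 7: ref 2 -> FAULT, evict 3, frames=[5,2,4] (faults so far: 5)
  step 8: ref 1 -> FAULT, evict 5, frames=[1,2,4] (faults so far: 6)
  step 9: ref 6 -> FAULT, evict 4, frames=[1,2,6] (faults so far: 7)
  step 10: ref 3 -> FAULT, evict 2, frames=[1,3,6] (faults so far: 8)
  step 11: ref 1 -> HIT, frames=[1,3,6] (faults so far: 8)
  step 12: ref 3 -> HIT, frames=[1,3,6] (faults so far: 8)
  step 13: ref 5 -> FAULT, evict 6, frames=[1,3,5] (faults so far: 9)
  step 14: ref 4 -> FAULT, evict 1, frames=[4,3,5] (faults so far: 10)
  LRU total faults: 10
--- Optimal ---
  step 0: ref 5 -> FAULT, frames=[5,-,-] (faults so far: 1)
  step 1: ref 3 -> FAULT, frames=[5,3,-] (faults so far: 2)
  step 2: ref 6 -> FAULT, frames=[5,3,6] (faults so far: 3)
  step 3: ref 6 -> HIT, frames=[5,3,6] (faults so far: 3)
  step 4: ref 3 -> HIT, frames=[5,3,6] (faults so far: 3)
  step 5: ref 5 -> HIT, frames=[5,3,6] (faults so far: 3)
  step 6: ref 4 -> FAULT, evict 5, frames=[4,3,6] (faults so far: 4)
  step 7: ref 2 -> FAULT, evict 4, frames=[2,3,6] (faults so far: 5)
  step 8: ref 1 -> FAULT, evict 2, frames=[1,3,6] (faults so far: 6)
  step 9: ref 6 -> HIT, frames=[1,3,6] (faults so far: 6)
  step 10: ref 3 -> HIT, frames=[1,3,6] (faults so far: 6)
  step 11: ref 1 -> HIT, frames=[1,3,6] (faults so far: 6)
  step 12: ref 3 -> HIT, frames=[1,3,6] (faults so far: 6)
  step 13: ref 5 -> FAULT, evict 1, frames=[5,3,6] (faults so far: 7)
  step 14: ref 4 -> FAULT, evict 3, frames=[5,4,6] (faults so far: 8)
  Optimal total faults: 8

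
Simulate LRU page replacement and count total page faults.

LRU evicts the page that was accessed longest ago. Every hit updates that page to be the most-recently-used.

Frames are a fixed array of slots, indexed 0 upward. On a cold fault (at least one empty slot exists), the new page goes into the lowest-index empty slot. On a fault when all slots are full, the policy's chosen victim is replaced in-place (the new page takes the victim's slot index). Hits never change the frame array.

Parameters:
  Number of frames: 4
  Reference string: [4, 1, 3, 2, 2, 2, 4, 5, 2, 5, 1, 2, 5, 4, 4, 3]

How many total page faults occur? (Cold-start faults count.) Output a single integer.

Step 0: ref 4 → FAULT, frames=[4,-,-,-]
Step 1: ref 1 → FAULT, frames=[4,1,-,-]
Step 2: ref 3 → FAULT, frames=[4,1,3,-]
Step 3: ref 2 → FAULT, frames=[4,1,3,2]
Step 4: ref 2 → HIT, frames=[4,1,3,2]
Step 5: ref 2 → HIT, frames=[4,1,3,2]
Step 6: ref 4 → HIT, frames=[4,1,3,2]
Step 7: ref 5 → FAULT (evict 1), frames=[4,5,3,2]
Step 8: ref 2 → HIT, frames=[4,5,3,2]
Step 9: ref 5 → HIT, frames=[4,5,3,2]
Step 10: ref 1 → FAULT (evict 3), frames=[4,5,1,2]
Step 11: ref 2 → HIT, frames=[4,5,1,2]
Step 12: ref 5 → HIT, frames=[4,5,1,2]
Step 13: ref 4 → HIT, frames=[4,5,1,2]
Step 14: ref 4 → HIT, frames=[4,5,1,2]
Step 15: ref 3 → FAULT (evict 1), frames=[4,5,3,2]
Total faults: 7

Answer: 7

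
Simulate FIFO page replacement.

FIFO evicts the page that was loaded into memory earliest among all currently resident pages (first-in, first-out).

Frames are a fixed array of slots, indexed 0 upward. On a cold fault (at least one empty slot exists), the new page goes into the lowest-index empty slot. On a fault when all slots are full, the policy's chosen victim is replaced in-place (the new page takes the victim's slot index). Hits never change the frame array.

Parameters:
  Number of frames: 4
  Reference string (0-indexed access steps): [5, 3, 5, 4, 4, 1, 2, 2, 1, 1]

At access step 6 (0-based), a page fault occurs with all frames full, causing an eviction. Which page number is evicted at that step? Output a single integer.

Answer: 5

Derivation:
Step 0: ref 5 -> FAULT, frames=[5,-,-,-]
Step 1: ref 3 -> FAULT, frames=[5,3,-,-]
Step 2: ref 5 -> HIT, frames=[5,3,-,-]
Step 3: ref 4 -> FAULT, frames=[5,3,4,-]
Step 4: ref 4 -> HIT, frames=[5,3,4,-]
Step 5: ref 1 -> FAULT, frames=[5,3,4,1]
Step 6: ref 2 -> FAULT, evict 5, frames=[2,3,4,1]
At step 6: evicted page 5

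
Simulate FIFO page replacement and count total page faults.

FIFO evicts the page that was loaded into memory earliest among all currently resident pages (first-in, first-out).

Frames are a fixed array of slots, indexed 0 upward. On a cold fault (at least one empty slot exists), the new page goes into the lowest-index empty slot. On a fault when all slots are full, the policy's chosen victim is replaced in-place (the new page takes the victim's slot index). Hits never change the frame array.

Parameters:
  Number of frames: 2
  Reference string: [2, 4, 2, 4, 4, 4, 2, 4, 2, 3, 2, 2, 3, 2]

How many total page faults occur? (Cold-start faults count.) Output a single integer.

Step 0: ref 2 → FAULT, frames=[2,-]
Step 1: ref 4 → FAULT, frames=[2,4]
Step 2: ref 2 → HIT, frames=[2,4]
Step 3: ref 4 → HIT, frames=[2,4]
Step 4: ref 4 → HIT, frames=[2,4]
Step 5: ref 4 → HIT, frames=[2,4]
Step 6: ref 2 → HIT, frames=[2,4]
Step 7: ref 4 → HIT, frames=[2,4]
Step 8: ref 2 → HIT, frames=[2,4]
Step 9: ref 3 → FAULT (evict 2), frames=[3,4]
Step 10: ref 2 → FAULT (evict 4), frames=[3,2]
Step 11: ref 2 → HIT, frames=[3,2]
Step 12: ref 3 → HIT, frames=[3,2]
Step 13: ref 2 → HIT, frames=[3,2]
Total faults: 4

Answer: 4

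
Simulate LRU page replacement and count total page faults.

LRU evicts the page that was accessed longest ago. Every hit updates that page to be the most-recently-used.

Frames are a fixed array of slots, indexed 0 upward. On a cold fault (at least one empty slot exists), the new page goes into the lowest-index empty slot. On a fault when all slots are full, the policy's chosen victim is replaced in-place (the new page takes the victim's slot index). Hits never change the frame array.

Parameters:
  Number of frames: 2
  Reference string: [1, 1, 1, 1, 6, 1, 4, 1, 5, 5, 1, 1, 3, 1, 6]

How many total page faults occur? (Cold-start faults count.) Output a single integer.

Answer: 6

Derivation:
Step 0: ref 1 → FAULT, frames=[1,-]
Step 1: ref 1 → HIT, frames=[1,-]
Step 2: ref 1 → HIT, frames=[1,-]
Step 3: ref 1 → HIT, frames=[1,-]
Step 4: ref 6 → FAULT, frames=[1,6]
Step 5: ref 1 → HIT, frames=[1,6]
Step 6: ref 4 → FAULT (evict 6), frames=[1,4]
Step 7: ref 1 → HIT, frames=[1,4]
Step 8: ref 5 → FAULT (evict 4), frames=[1,5]
Step 9: ref 5 → HIT, frames=[1,5]
Step 10: ref 1 → HIT, frames=[1,5]
Step 11: ref 1 → HIT, frames=[1,5]
Step 12: ref 3 → FAULT (evict 5), frames=[1,3]
Step 13: ref 1 → HIT, frames=[1,3]
Step 14: ref 6 → FAULT (evict 3), frames=[1,6]
Total faults: 6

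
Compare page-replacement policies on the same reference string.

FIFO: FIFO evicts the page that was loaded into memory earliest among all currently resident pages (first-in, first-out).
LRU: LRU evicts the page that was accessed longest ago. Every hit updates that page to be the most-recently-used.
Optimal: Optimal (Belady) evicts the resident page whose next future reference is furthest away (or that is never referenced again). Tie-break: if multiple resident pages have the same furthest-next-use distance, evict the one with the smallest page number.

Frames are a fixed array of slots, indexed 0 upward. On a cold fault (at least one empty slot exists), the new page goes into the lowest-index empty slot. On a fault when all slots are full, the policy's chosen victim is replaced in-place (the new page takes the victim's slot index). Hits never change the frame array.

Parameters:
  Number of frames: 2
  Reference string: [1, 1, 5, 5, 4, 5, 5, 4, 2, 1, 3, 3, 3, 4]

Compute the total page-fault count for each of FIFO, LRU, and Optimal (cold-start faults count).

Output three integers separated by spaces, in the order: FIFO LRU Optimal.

Answer: 7 7 6

Derivation:
--- FIFO ---
  step 0: ref 1 -> FAULT, frames=[1,-] (faults so far: 1)
  step 1: ref 1 -> HIT, frames=[1,-] (faults so far: 1)
  step 2: ref 5 -> FAULT, frames=[1,5] (faults so far: 2)
  step 3: ref 5 -> HIT, frames=[1,5] (faults so far: 2)
  step 4: ref 4 -> FAULT, evict 1, frames=[4,5] (faults so far: 3)
  step 5: ref 5 -> HIT, frames=[4,5] (faults so far: 3)
  step 6: ref 5 -> HIT, frames=[4,5] (faults so far: 3)
  step 7: ref 4 -> HIT, frames=[4,5] (faults so far: 3)
  step 8: ref 2 -> FAULT, evict 5, frames=[4,2] (faults so far: 4)
  step 9: ref 1 -> FAULT, evict 4, frames=[1,2] (faults so far: 5)
  step 10: ref 3 -> FAULT, evict 2, frames=[1,3] (faults so far: 6)
  step 11: ref 3 -> HIT, frames=[1,3] (faults so far: 6)
  step 12: ref 3 -> HIT, frames=[1,3] (faults so far: 6)
  step 13: ref 4 -> FAULT, evict 1, frames=[4,3] (faults so far: 7)
  FIFO total faults: 7
--- LRU ---
  step 0: ref 1 -> FAULT, frames=[1,-] (faults so far: 1)
  step 1: ref 1 -> HIT, frames=[1,-] (faults so far: 1)
  step 2: ref 5 -> FAULT, frames=[1,5] (faults so far: 2)
  step 3: ref 5 -> HIT, frames=[1,5] (faults so far: 2)
  step 4: ref 4 -> FAULT, evict 1, frames=[4,5] (faults so far: 3)
  step 5: ref 5 -> HIT, frames=[4,5] (faults so far: 3)
  step 6: ref 5 -> HIT, frames=[4,5] (faults so far: 3)
  step 7: ref 4 -> HIT, frames=[4,5] (faults so far: 3)
  step 8: ref 2 -> FAULT, evict 5, frames=[4,2] (faults so far: 4)
  step 9: ref 1 -> FAULT, evict 4, frames=[1,2] (faults so far: 5)
  step 10: ref 3 -> FAULT, evict 2, frames=[1,3] (faults so far: 6)
  step 11: ref 3 -> HIT, frames=[1,3] (faults so far: 6)
  step 12: ref 3 -> HIT, frames=[1,3] (faults so far: 6)
  step 13: ref 4 -> FAULT, evict 1, frames=[4,3] (faults so far: 7)
  LRU total faults: 7
--- Optimal ---
  step 0: ref 1 -> FAULT, frames=[1,-] (faults so far: 1)
  step 1: ref 1 -> HIT, frames=[1,-] (faults so far: 1)
  step 2: ref 5 -> FAULT, frames=[1,5] (faults so far: 2)
  step 3: ref 5 -> HIT, frames=[1,5] (faults so far: 2)
  step 4: ref 4 -> FAULT, evict 1, frames=[4,5] (faults so far: 3)
  step 5: ref 5 -> HIT, frames=[4,5] (faults so far: 3)
  step 6: ref 5 -> HIT, frames=[4,5] (faults so far: 3)
  step 7: ref 4 -> HIT, frames=[4,5] (faults so far: 3)
  step 8: ref 2 -> FAULT, evict 5, frames=[4,2] (faults so far: 4)
  step 9: ref 1 -> FAULT, evict 2, frames=[4,1] (faults so far: 5)
  step 10: ref 3 -> FAULT, evict 1, frames=[4,3] (faults so far: 6)
  step 11: ref 3 -> HIT, frames=[4,3] (faults so far: 6)
  step 12: ref 3 -> HIT, frames=[4,3] (faults so far: 6)
  step 13: ref 4 -> HIT, frames=[4,3] (faults so far: 6)
  Optimal total faults: 6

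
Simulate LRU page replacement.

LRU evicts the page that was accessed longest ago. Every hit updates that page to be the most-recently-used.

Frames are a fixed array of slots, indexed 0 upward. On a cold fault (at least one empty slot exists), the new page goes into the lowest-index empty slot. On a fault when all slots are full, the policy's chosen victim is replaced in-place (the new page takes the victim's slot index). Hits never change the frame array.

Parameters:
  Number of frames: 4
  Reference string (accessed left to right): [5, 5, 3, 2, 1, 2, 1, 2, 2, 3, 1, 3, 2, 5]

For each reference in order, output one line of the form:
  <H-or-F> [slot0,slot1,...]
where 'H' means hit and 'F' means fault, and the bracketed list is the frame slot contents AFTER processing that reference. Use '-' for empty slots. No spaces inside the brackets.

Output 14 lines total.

F [5,-,-,-]
H [5,-,-,-]
F [5,3,-,-]
F [5,3,2,-]
F [5,3,2,1]
H [5,3,2,1]
H [5,3,2,1]
H [5,3,2,1]
H [5,3,2,1]
H [5,3,2,1]
H [5,3,2,1]
H [5,3,2,1]
H [5,3,2,1]
H [5,3,2,1]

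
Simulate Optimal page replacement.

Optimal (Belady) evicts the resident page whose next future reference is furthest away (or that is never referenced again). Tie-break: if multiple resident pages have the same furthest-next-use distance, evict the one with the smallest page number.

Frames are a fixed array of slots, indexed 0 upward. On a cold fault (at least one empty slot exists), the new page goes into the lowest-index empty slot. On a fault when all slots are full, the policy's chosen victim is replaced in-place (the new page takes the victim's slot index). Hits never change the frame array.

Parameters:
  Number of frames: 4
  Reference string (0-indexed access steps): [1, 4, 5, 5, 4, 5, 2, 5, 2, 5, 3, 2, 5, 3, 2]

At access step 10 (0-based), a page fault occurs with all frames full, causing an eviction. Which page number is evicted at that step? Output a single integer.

Answer: 1

Derivation:
Step 0: ref 1 -> FAULT, frames=[1,-,-,-]
Step 1: ref 4 -> FAULT, frames=[1,4,-,-]
Step 2: ref 5 -> FAULT, frames=[1,4,5,-]
Step 3: ref 5 -> HIT, frames=[1,4,5,-]
Step 4: ref 4 -> HIT, frames=[1,4,5,-]
Step 5: ref 5 -> HIT, frames=[1,4,5,-]
Step 6: ref 2 -> FAULT, frames=[1,4,5,2]
Step 7: ref 5 -> HIT, frames=[1,4,5,2]
Step 8: ref 2 -> HIT, frames=[1,4,5,2]
Step 9: ref 5 -> HIT, frames=[1,4,5,2]
Step 10: ref 3 -> FAULT, evict 1, frames=[3,4,5,2]
At step 10: evicted page 1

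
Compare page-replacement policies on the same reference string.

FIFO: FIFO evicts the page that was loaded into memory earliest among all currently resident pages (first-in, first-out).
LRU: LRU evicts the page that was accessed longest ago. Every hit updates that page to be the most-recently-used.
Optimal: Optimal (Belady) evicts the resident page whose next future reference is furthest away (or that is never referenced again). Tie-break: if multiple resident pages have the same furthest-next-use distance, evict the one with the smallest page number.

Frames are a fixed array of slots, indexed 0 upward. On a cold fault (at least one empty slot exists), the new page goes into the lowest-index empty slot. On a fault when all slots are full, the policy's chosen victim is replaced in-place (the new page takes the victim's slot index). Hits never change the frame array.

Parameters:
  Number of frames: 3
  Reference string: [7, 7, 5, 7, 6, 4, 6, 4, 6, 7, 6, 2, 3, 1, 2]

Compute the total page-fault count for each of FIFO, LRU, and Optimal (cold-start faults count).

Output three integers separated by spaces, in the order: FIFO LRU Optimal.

--- FIFO ---
  step 0: ref 7 -> FAULT, frames=[7,-,-] (faults so far: 1)
  step 1: ref 7 -> HIT, frames=[7,-,-] (faults so far: 1)
  step 2: ref 5 -> FAULT, frames=[7,5,-] (faults so far: 2)
  step 3: ref 7 -> HIT, frames=[7,5,-] (faults so far: 2)
  step 4: ref 6 -> FAULT, frames=[7,5,6] (faults so far: 3)
  step 5: ref 4 -> FAULT, evict 7, frames=[4,5,6] (faults so far: 4)
  step 6: ref 6 -> HIT, frames=[4,5,6] (faults so far: 4)
  step 7: ref 4 -> HIT, frames=[4,5,6] (faults so far: 4)
  step 8: ref 6 -> HIT, frames=[4,5,6] (faults so far: 4)
  step 9: ref 7 -> FAULT, evict 5, frames=[4,7,6] (faults so far: 5)
  step 10: ref 6 -> HIT, frames=[4,7,6] (faults so far: 5)
  step 11: ref 2 -> FAULT, evict 6, frames=[4,7,2] (faults so far: 6)
  step 12: ref 3 -> FAULT, evict 4, frames=[3,7,2] (faults so far: 7)
  step 13: ref 1 -> FAULT, evict 7, frames=[3,1,2] (faults so far: 8)
  step 14: ref 2 -> HIT, frames=[3,1,2] (faults so far: 8)
  FIFO total faults: 8
--- LRU ---
  step 0: ref 7 -> FAULT, frames=[7,-,-] (faults so far: 1)
  step 1: ref 7 -> HIT, frames=[7,-,-] (faults so far: 1)
  step 2: ref 5 -> FAULT, frames=[7,5,-] (faults so far: 2)
  step 3: ref 7 -> HIT, frames=[7,5,-] (faults so far: 2)
  step 4: ref 6 -> FAULT, frames=[7,5,6] (faults so far: 3)
  step 5: ref 4 -> FAULT, evict 5, frames=[7,4,6] (faults so far: 4)
  step 6: ref 6 -> HIT, frames=[7,4,6] (faults so far: 4)
  step 7: ref 4 -> HIT, frames=[7,4,6] (faults so far: 4)
  step 8: ref 6 -> HIT, frames=[7,4,6] (faults so far: 4)
  step 9: ref 7 -> HIT, frames=[7,4,6] (faults so far: 4)
  step 10: ref 6 -> HIT, frames=[7,4,6] (faults so far: 4)
  step 11: ref 2 -> FAULT, evict 4, frames=[7,2,6] (faults so far: 5)
  step 12: ref 3 -> FAULT, evict 7, frames=[3,2,6] (faults so far: 6)
  step 13: ref 1 -> FAULT, evict 6, frames=[3,2,1] (faults so far: 7)
  step 14: ref 2 -> HIT, frames=[3,2,1] (faults so far: 7)
  LRU total faults: 7
--- Optimal ---
  step 0: ref 7 -> FAULT, frames=[7,-,-] (faults so far: 1)
  step 1: ref 7 -> HIT, frames=[7,-,-] (faults so far: 1)
  step 2: ref 5 -> FAULT, frames=[7,5,-] (faults so far: 2)
  step 3: ref 7 -> HIT, frames=[7,5,-] (faults so far: 2)
  step 4: ref 6 -> FAULT, frames=[7,5,6] (faults so far: 3)
  step 5: ref 4 -> FAULT, evict 5, frames=[7,4,6] (faults so far: 4)
  step 6: ref 6 -> HIT, frames=[7,4,6] (faults so far: 4)
  step 7: ref 4 -> HIT, frames=[7,4,6] (faults so far: 4)
  step 8: ref 6 -> HIT, frames=[7,4,6] (faults so far: 4)
  step 9: ref 7 -> HIT, frames=[7,4,6] (faults so far: 4)
  step 10: ref 6 -> HIT, frames=[7,4,6] (faults so far: 4)
  step 11: ref 2 -> FAULT, evict 4, frames=[7,2,6] (faults so far: 5)
  step 12: ref 3 -> FAULT, evict 6, frames=[7,2,3] (faults so far: 6)
  step 13: ref 1 -> FAULT, evict 3, frames=[7,2,1] (faults so far: 7)
  step 14: ref 2 -> HIT, frames=[7,2,1] (faults so far: 7)
  Optimal total faults: 7

Answer: 8 7 7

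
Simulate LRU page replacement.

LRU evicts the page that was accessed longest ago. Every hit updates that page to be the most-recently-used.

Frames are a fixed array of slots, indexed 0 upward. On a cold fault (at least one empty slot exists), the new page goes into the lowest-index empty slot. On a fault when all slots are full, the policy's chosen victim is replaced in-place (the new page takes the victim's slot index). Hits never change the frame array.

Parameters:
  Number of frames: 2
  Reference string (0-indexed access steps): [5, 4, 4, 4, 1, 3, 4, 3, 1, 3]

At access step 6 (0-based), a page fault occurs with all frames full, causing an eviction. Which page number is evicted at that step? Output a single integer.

Step 0: ref 5 -> FAULT, frames=[5,-]
Step 1: ref 4 -> FAULT, frames=[5,4]
Step 2: ref 4 -> HIT, frames=[5,4]
Step 3: ref 4 -> HIT, frames=[5,4]
Step 4: ref 1 -> FAULT, evict 5, frames=[1,4]
Step 5: ref 3 -> FAULT, evict 4, frames=[1,3]
Step 6: ref 4 -> FAULT, evict 1, frames=[4,3]
At step 6: evicted page 1

Answer: 1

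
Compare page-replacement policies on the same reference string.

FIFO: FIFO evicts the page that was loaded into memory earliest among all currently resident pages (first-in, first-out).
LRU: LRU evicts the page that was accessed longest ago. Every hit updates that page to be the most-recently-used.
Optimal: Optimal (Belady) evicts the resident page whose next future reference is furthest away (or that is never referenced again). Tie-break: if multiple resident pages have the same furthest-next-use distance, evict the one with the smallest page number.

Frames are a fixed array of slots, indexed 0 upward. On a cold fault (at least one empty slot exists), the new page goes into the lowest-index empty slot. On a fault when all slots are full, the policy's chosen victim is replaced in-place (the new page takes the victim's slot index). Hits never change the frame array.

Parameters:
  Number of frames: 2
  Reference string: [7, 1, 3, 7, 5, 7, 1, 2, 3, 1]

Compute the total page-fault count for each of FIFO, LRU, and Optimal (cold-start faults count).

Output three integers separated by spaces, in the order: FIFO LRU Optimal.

--- FIFO ---
  step 0: ref 7 -> FAULT, frames=[7,-] (faults so far: 1)
  step 1: ref 1 -> FAULT, frames=[7,1] (faults so far: 2)
  step 2: ref 3 -> FAULT, evict 7, frames=[3,1] (faults so far: 3)
  step 3: ref 7 -> FAULT, evict 1, frames=[3,7] (faults so far: 4)
  step 4: ref 5 -> FAULT, evict 3, frames=[5,7] (faults so far: 5)
  step 5: ref 7 -> HIT, frames=[5,7] (faults so far: 5)
  step 6: ref 1 -> FAULT, evict 7, frames=[5,1] (faults so far: 6)
  step 7: ref 2 -> FAULT, evict 5, frames=[2,1] (faults so far: 7)
  step 8: ref 3 -> FAULT, evict 1, frames=[2,3] (faults so far: 8)
  step 9: ref 1 -> FAULT, evict 2, frames=[1,3] (faults so far: 9)
  FIFO total faults: 9
--- LRU ---
  step 0: ref 7 -> FAULT, frames=[7,-] (faults so far: 1)
  step 1: ref 1 -> FAULT, frames=[7,1] (faults so far: 2)
  step 2: ref 3 -> FAULT, evict 7, frames=[3,1] (faults so far: 3)
  step 3: ref 7 -> FAULT, evict 1, frames=[3,7] (faults so far: 4)
  step 4: ref 5 -> FAULT, evict 3, frames=[5,7] (faults so far: 5)
  step 5: ref 7 -> HIT, frames=[5,7] (faults so far: 5)
  step 6: ref 1 -> FAULT, evict 5, frames=[1,7] (faults so far: 6)
  step 7: ref 2 -> FAULT, evict 7, frames=[1,2] (faults so far: 7)
  step 8: ref 3 -> FAULT, evict 1, frames=[3,2] (faults so far: 8)
  step 9: ref 1 -> FAULT, evict 2, frames=[3,1] (faults so far: 9)
  LRU total faults: 9
--- Optimal ---
  step 0: ref 7 -> FAULT, frames=[7,-] (faults so far: 1)
  step 1: ref 1 -> FAULT, frames=[7,1] (faults so far: 2)
  step 2: ref 3 -> FAULT, evict 1, frames=[7,3] (faults so far: 3)
  step 3: ref 7 -> HIT, frames=[7,3] (faults so far: 3)
  step 4: ref 5 -> FAULT, evict 3, frames=[7,5] (faults so far: 4)
  step 5: ref 7 -> HIT, frames=[7,5] (faults so far: 4)
  step 6: ref 1 -> FAULT, evict 5, frames=[7,1] (faults so far: 5)
  step 7: ref 2 -> FAULT, evict 7, frames=[2,1] (faults so far: 6)
  step 8: ref 3 -> FAULT, evict 2, frames=[3,1] (faults so far: 7)
  step 9: ref 1 -> HIT, frames=[3,1] (faults so far: 7)
  Optimal total faults: 7

Answer: 9 9 7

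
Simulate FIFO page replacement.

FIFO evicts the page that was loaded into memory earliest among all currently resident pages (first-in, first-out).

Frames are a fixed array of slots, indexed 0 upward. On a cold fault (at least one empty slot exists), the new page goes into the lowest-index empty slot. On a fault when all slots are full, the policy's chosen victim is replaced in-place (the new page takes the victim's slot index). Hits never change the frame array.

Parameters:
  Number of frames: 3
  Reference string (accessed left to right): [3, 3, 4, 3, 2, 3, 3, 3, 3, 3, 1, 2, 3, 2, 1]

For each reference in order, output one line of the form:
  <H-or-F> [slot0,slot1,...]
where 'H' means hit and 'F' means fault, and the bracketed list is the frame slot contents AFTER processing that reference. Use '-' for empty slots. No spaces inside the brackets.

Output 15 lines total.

F [3,-,-]
H [3,-,-]
F [3,4,-]
H [3,4,-]
F [3,4,2]
H [3,4,2]
H [3,4,2]
H [3,4,2]
H [3,4,2]
H [3,4,2]
F [1,4,2]
H [1,4,2]
F [1,3,2]
H [1,3,2]
H [1,3,2]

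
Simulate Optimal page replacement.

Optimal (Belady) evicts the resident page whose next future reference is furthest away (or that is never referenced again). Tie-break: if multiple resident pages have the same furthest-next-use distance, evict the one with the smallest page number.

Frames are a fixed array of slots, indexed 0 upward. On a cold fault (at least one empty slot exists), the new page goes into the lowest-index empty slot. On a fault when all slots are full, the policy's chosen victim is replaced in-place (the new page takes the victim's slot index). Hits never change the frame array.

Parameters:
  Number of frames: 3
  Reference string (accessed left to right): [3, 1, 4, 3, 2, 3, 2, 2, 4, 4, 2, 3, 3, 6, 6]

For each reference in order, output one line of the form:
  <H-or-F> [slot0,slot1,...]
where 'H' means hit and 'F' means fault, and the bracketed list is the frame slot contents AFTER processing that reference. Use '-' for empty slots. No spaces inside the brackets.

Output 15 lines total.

F [3,-,-]
F [3,1,-]
F [3,1,4]
H [3,1,4]
F [3,2,4]
H [3,2,4]
H [3,2,4]
H [3,2,4]
H [3,2,4]
H [3,2,4]
H [3,2,4]
H [3,2,4]
H [3,2,4]
F [3,6,4]
H [3,6,4]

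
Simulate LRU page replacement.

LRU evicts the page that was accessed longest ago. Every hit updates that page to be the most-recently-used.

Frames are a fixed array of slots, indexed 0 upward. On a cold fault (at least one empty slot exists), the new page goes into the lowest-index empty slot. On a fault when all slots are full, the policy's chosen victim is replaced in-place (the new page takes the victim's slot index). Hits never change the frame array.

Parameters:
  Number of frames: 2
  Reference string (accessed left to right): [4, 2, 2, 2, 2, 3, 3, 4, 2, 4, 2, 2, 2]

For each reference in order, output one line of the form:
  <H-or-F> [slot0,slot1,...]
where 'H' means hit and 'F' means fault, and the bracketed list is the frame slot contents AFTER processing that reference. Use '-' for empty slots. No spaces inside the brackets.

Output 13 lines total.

F [4,-]
F [4,2]
H [4,2]
H [4,2]
H [4,2]
F [3,2]
H [3,2]
F [3,4]
F [2,4]
H [2,4]
H [2,4]
H [2,4]
H [2,4]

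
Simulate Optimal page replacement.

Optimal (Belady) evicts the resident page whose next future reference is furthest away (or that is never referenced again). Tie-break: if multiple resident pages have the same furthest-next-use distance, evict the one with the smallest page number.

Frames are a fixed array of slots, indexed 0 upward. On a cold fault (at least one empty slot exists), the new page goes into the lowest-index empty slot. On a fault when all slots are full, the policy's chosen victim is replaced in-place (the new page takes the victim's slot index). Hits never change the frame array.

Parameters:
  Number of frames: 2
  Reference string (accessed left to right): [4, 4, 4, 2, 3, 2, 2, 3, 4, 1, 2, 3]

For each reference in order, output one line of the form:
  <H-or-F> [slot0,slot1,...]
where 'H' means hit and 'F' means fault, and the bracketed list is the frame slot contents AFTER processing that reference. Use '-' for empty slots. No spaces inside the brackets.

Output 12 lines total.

F [4,-]
H [4,-]
H [4,-]
F [4,2]
F [3,2]
H [3,2]
H [3,2]
H [3,2]
F [4,2]
F [1,2]
H [1,2]
F [3,2]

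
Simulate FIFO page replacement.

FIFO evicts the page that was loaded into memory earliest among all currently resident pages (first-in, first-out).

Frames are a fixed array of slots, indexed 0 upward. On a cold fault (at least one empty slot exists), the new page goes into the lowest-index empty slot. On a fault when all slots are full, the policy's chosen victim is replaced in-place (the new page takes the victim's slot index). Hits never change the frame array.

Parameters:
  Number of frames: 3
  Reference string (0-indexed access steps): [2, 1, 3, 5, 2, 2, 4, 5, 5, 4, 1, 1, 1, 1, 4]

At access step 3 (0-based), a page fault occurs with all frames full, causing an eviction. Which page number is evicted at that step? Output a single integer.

Answer: 2

Derivation:
Step 0: ref 2 -> FAULT, frames=[2,-,-]
Step 1: ref 1 -> FAULT, frames=[2,1,-]
Step 2: ref 3 -> FAULT, frames=[2,1,3]
Step 3: ref 5 -> FAULT, evict 2, frames=[5,1,3]
At step 3: evicted page 2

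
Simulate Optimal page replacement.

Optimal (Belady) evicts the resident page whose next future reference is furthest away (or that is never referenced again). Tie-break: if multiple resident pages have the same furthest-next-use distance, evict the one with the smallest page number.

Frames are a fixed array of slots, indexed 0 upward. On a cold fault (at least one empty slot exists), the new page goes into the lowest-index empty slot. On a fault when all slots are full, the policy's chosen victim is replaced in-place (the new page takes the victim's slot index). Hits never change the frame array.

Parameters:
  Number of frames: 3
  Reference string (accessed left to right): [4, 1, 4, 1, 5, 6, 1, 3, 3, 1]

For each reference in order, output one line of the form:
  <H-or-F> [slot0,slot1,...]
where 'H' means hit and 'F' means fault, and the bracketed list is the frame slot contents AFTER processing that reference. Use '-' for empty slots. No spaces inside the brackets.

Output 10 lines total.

F [4,-,-]
F [4,1,-]
H [4,1,-]
H [4,1,-]
F [4,1,5]
F [6,1,5]
H [6,1,5]
F [6,1,3]
H [6,1,3]
H [6,1,3]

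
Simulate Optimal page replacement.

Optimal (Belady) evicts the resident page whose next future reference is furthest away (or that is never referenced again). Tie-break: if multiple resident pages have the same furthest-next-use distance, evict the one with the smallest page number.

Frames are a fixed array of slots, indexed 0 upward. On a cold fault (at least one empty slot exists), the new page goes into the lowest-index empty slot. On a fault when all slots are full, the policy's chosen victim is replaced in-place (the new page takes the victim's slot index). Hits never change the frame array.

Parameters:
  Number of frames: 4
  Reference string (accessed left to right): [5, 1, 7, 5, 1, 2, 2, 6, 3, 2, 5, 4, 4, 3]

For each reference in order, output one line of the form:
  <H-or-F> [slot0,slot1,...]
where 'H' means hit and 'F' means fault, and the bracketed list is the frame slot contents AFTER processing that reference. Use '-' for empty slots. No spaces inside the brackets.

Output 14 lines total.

F [5,-,-,-]
F [5,1,-,-]
F [5,1,7,-]
H [5,1,7,-]
H [5,1,7,-]
F [5,1,7,2]
H [5,1,7,2]
F [5,6,7,2]
F [5,3,7,2]
H [5,3,7,2]
H [5,3,7,2]
F [5,3,7,4]
H [5,3,7,4]
H [5,3,7,4]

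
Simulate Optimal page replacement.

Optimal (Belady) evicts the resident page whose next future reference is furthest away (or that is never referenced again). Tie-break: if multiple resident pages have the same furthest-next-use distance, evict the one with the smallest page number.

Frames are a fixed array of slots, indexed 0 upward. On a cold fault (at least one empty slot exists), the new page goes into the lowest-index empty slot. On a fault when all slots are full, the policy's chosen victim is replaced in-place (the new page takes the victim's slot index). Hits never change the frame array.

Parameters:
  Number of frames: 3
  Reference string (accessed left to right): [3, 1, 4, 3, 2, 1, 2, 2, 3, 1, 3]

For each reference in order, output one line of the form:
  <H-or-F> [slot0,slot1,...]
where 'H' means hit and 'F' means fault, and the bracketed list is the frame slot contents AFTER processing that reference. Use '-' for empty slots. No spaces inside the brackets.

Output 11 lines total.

F [3,-,-]
F [3,1,-]
F [3,1,4]
H [3,1,4]
F [3,1,2]
H [3,1,2]
H [3,1,2]
H [3,1,2]
H [3,1,2]
H [3,1,2]
H [3,1,2]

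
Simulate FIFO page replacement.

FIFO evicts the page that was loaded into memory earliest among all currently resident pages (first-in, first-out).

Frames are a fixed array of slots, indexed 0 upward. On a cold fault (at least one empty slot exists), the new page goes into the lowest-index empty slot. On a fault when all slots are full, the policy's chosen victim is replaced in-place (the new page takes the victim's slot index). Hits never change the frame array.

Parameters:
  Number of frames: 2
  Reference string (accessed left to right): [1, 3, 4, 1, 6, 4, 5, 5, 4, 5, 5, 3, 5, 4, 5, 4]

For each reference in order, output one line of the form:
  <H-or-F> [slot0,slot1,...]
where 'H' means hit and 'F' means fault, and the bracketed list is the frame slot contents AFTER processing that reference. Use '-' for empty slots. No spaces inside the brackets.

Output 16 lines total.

F [1,-]
F [1,3]
F [4,3]
F [4,1]
F [6,1]
F [6,4]
F [5,4]
H [5,4]
H [5,4]
H [5,4]
H [5,4]
F [5,3]
H [5,3]
F [4,3]
F [4,5]
H [4,5]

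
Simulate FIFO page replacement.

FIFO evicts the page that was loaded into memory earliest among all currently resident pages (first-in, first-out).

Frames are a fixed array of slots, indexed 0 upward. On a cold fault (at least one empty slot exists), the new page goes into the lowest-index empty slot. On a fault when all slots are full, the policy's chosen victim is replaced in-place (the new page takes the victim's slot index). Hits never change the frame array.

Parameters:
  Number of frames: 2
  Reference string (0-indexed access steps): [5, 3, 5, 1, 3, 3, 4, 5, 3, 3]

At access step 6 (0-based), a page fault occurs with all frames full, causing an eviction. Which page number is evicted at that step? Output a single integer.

Answer: 3

Derivation:
Step 0: ref 5 -> FAULT, frames=[5,-]
Step 1: ref 3 -> FAULT, frames=[5,3]
Step 2: ref 5 -> HIT, frames=[5,3]
Step 3: ref 1 -> FAULT, evict 5, frames=[1,3]
Step 4: ref 3 -> HIT, frames=[1,3]
Step 5: ref 3 -> HIT, frames=[1,3]
Step 6: ref 4 -> FAULT, evict 3, frames=[1,4]
At step 6: evicted page 3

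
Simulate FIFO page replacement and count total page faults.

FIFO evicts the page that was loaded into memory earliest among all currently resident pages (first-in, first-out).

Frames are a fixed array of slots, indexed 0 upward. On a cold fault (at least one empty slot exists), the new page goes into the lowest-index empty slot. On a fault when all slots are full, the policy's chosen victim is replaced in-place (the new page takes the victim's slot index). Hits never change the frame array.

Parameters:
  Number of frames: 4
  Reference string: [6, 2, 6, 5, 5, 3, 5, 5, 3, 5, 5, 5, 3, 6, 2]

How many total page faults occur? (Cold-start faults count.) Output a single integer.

Answer: 4

Derivation:
Step 0: ref 6 → FAULT, frames=[6,-,-,-]
Step 1: ref 2 → FAULT, frames=[6,2,-,-]
Step 2: ref 6 → HIT, frames=[6,2,-,-]
Step 3: ref 5 → FAULT, frames=[6,2,5,-]
Step 4: ref 5 → HIT, frames=[6,2,5,-]
Step 5: ref 3 → FAULT, frames=[6,2,5,3]
Step 6: ref 5 → HIT, frames=[6,2,5,3]
Step 7: ref 5 → HIT, frames=[6,2,5,3]
Step 8: ref 3 → HIT, frames=[6,2,5,3]
Step 9: ref 5 → HIT, frames=[6,2,5,3]
Step 10: ref 5 → HIT, frames=[6,2,5,3]
Step 11: ref 5 → HIT, frames=[6,2,5,3]
Step 12: ref 3 → HIT, frames=[6,2,5,3]
Step 13: ref 6 → HIT, frames=[6,2,5,3]
Step 14: ref 2 → HIT, frames=[6,2,5,3]
Total faults: 4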